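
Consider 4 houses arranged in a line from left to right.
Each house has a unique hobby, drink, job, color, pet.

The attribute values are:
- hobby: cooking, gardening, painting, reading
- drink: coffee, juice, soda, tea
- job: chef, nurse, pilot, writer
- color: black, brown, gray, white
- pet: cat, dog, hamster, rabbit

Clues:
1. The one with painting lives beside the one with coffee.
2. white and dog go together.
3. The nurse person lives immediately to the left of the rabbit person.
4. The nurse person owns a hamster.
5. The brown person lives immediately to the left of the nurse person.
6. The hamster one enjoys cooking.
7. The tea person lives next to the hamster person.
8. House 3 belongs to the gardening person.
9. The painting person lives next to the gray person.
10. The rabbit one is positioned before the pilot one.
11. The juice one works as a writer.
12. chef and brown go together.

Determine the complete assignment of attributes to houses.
Solution:

House | Hobby | Drink | Job | Color | Pet
-----------------------------------------
  1   | painting | tea | chef | brown | cat
  2   | cooking | coffee | nurse | gray | hamster
  3   | gardening | juice | writer | black | rabbit
  4   | reading | soda | pilot | white | dog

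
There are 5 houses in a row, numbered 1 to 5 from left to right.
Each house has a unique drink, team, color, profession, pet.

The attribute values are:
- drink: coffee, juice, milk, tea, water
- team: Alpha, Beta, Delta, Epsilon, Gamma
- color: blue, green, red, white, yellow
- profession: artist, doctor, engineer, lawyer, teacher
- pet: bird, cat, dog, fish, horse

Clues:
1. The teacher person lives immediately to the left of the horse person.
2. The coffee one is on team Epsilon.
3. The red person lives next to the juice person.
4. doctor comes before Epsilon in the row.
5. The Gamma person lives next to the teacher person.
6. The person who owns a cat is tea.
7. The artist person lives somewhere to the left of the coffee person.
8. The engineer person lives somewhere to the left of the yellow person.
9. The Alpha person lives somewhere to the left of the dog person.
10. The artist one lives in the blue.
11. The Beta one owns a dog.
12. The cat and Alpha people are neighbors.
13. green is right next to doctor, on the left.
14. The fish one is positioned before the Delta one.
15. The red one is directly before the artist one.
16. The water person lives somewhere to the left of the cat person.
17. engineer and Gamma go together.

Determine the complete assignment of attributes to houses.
Solution:

House | Drink | Team | Color | Profession | Pet
-----------------------------------------------
  1   | water | Gamma | white | engineer | fish
  2   | tea | Delta | green | teacher | cat
  3   | milk | Alpha | red | doctor | horse
  4   | juice | Beta | blue | artist | dog
  5   | coffee | Epsilon | yellow | lawyer | bird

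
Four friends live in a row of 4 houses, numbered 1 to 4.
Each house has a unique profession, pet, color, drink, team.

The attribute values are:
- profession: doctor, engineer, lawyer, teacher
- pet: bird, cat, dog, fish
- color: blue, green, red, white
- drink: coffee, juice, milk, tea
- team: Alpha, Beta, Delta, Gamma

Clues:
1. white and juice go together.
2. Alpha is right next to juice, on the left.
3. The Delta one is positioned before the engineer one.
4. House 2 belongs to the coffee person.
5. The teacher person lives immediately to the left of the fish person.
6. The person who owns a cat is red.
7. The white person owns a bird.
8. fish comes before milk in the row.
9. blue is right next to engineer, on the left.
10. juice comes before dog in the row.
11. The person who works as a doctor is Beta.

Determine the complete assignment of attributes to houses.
Solution:

House | Profession | Pet | Color | Drink | Team
-----------------------------------------------
  1   | teacher | cat | red | tea | Delta
  2   | lawyer | fish | blue | coffee | Alpha
  3   | engineer | bird | white | juice | Gamma
  4   | doctor | dog | green | milk | Beta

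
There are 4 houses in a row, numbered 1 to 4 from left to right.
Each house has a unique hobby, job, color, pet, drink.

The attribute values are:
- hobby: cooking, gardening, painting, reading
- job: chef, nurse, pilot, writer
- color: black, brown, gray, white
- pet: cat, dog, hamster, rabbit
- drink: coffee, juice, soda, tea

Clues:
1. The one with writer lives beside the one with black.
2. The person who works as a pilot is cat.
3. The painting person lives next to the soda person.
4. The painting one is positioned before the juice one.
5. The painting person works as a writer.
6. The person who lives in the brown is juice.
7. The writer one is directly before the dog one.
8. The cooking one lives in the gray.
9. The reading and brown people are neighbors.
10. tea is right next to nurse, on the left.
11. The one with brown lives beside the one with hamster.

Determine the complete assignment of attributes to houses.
Solution:

House | Hobby | Job | Color | Pet | Drink
-----------------------------------------
  1   | painting | writer | white | rabbit | tea
  2   | reading | nurse | black | dog | soda
  3   | gardening | pilot | brown | cat | juice
  4   | cooking | chef | gray | hamster | coffee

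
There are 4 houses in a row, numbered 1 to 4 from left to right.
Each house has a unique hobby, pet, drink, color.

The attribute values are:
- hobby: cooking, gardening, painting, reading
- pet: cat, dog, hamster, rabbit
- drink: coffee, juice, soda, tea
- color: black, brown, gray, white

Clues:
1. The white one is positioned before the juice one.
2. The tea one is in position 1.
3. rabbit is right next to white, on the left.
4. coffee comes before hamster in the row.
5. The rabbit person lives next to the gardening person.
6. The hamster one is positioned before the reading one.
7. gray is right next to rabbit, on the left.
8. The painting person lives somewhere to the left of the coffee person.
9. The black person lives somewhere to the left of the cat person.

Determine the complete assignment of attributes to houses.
Solution:

House | Hobby | Pet | Drink | Color
-----------------------------------
  1   | painting | dog | tea | gray
  2   | cooking | rabbit | coffee | black
  3   | gardening | hamster | soda | white
  4   | reading | cat | juice | brown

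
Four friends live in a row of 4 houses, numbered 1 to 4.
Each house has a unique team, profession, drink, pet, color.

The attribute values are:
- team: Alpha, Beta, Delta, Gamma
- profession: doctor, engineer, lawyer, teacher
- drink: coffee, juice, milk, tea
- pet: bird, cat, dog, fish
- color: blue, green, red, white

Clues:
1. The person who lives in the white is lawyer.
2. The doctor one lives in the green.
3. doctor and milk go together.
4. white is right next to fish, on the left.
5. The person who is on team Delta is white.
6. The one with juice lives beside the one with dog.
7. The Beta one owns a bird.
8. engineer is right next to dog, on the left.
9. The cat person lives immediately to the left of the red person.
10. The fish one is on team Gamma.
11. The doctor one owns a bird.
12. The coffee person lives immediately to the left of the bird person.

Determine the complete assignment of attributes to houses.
Solution:

House | Team | Profession | Drink | Pet | Color
-----------------------------------------------
  1   | Delta | lawyer | tea | cat | white
  2   | Gamma | engineer | juice | fish | red
  3   | Alpha | teacher | coffee | dog | blue
  4   | Beta | doctor | milk | bird | green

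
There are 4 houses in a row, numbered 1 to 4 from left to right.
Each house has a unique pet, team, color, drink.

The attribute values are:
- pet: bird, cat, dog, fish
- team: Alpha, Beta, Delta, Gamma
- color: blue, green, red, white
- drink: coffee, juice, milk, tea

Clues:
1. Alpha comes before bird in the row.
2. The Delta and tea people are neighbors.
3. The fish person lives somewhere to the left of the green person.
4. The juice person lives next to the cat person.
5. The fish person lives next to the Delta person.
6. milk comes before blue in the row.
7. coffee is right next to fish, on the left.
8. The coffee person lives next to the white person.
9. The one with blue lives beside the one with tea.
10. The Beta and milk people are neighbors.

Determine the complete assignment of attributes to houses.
Solution:

House | Pet | Team | Color | Drink
----------------------------------
  1   | dog | Beta | red | coffee
  2   | fish | Alpha | white | milk
  3   | bird | Delta | blue | juice
  4   | cat | Gamma | green | tea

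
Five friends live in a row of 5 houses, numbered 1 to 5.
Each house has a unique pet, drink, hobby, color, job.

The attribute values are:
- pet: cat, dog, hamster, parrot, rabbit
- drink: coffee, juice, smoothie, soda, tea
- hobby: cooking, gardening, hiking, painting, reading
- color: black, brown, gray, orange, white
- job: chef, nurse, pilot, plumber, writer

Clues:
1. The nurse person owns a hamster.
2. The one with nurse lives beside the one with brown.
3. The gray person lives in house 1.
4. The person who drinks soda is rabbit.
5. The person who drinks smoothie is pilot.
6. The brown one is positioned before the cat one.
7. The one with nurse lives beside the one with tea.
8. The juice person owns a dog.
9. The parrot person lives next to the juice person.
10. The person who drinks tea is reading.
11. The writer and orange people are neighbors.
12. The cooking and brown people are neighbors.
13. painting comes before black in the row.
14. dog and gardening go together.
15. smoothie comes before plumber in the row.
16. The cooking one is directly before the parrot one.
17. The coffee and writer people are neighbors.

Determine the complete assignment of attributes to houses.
Solution:

House | Pet | Drink | Hobby | Color | Job
-----------------------------------------
  1   | hamster | coffee | cooking | gray | nurse
  2   | parrot | tea | reading | brown | writer
  3   | dog | juice | gardening | orange | chef
  4   | cat | smoothie | painting | white | pilot
  5   | rabbit | soda | hiking | black | plumber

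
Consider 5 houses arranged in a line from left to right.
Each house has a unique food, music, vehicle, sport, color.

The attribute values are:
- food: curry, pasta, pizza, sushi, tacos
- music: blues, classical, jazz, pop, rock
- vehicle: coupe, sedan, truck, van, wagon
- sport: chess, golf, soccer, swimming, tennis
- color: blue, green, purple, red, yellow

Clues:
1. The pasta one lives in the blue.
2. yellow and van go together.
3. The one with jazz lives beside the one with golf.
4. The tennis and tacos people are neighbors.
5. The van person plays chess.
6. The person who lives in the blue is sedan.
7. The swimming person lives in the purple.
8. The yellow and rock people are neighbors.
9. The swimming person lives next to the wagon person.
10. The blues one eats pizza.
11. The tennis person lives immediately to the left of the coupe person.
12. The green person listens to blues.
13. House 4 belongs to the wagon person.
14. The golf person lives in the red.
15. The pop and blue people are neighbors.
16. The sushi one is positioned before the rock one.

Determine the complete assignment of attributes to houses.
Solution:

House | Food | Music | Vehicle | Sport | Color
----------------------------------------------
  1   | sushi | pop | van | chess | yellow
  2   | pasta | rock | sedan | tennis | blue
  3   | tacos | jazz | coupe | swimming | purple
  4   | curry | classical | wagon | golf | red
  5   | pizza | blues | truck | soccer | green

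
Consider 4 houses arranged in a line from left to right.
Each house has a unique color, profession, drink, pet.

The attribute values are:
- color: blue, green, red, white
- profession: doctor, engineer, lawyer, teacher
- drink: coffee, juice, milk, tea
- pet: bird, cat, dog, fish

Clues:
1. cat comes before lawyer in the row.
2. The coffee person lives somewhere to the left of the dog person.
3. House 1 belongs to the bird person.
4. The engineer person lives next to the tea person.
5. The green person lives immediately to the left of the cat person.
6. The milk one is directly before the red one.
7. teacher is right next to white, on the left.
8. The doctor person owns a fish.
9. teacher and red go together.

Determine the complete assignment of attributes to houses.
Solution:

House | Color | Profession | Drink | Pet
----------------------------------------
  1   | green | engineer | milk | bird
  2   | red | teacher | tea | cat
  3   | white | doctor | coffee | fish
  4   | blue | lawyer | juice | dog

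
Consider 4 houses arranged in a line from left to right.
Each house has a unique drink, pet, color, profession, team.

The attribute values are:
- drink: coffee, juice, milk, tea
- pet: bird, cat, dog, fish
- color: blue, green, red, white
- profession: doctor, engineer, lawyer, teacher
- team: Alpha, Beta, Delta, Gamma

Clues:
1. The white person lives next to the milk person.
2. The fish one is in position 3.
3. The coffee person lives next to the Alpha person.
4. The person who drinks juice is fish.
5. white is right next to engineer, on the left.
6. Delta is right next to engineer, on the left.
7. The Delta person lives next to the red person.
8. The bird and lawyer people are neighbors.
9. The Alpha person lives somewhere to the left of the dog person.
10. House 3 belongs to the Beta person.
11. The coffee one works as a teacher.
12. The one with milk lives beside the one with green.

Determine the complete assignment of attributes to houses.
Solution:

House | Drink | Pet | Color | Profession | Team
-----------------------------------------------
  1   | coffee | cat | white | teacher | Delta
  2   | milk | bird | red | engineer | Alpha
  3   | juice | fish | green | lawyer | Beta
  4   | tea | dog | blue | doctor | Gamma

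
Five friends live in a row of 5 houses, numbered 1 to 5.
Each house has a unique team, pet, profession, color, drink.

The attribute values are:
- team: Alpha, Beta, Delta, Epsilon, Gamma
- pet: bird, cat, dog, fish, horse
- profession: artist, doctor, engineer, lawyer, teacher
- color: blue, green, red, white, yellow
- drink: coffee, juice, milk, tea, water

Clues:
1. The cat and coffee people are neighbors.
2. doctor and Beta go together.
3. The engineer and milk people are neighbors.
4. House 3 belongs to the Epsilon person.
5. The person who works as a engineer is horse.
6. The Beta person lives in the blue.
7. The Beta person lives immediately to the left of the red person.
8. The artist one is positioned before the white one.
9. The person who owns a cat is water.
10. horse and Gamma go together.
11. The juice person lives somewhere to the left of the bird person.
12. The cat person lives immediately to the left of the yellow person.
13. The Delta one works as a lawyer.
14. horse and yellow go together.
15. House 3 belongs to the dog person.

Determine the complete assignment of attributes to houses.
Solution:

House | Team | Pet | Profession | Color | Drink
-----------------------------------------------
  1   | Alpha | cat | artist | green | water
  2   | Gamma | horse | engineer | yellow | coffee
  3   | Epsilon | dog | teacher | white | milk
  4   | Beta | fish | doctor | blue | juice
  5   | Delta | bird | lawyer | red | tea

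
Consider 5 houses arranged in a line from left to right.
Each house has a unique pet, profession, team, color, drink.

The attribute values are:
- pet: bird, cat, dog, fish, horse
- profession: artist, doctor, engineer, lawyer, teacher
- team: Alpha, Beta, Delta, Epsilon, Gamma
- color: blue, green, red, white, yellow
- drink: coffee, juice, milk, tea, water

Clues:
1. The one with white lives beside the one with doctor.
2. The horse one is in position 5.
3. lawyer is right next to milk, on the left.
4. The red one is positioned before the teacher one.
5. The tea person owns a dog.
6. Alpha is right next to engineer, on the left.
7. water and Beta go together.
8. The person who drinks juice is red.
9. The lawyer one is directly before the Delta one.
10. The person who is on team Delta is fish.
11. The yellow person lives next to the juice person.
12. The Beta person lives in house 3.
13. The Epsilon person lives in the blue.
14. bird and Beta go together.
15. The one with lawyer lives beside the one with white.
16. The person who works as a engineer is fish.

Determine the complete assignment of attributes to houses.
Solution:

House | Pet | Profession | Team | Color | Drink
-----------------------------------------------
  1   | dog | lawyer | Alpha | green | tea
  2   | fish | engineer | Delta | white | milk
  3   | bird | doctor | Beta | yellow | water
  4   | cat | artist | Gamma | red | juice
  5   | horse | teacher | Epsilon | blue | coffee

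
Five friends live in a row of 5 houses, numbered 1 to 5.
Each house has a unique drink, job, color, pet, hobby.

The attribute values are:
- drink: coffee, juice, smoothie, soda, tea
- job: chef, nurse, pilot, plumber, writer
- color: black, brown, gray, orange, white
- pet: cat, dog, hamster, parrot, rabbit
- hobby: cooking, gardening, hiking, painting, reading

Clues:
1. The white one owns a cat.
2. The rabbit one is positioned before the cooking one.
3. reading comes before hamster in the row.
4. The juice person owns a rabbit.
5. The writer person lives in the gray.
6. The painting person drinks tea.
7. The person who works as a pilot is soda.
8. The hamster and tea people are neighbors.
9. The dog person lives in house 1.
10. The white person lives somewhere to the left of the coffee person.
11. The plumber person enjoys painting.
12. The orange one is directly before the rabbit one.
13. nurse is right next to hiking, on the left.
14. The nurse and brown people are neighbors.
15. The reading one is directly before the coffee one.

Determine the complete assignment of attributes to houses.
Solution:

House | Drink | Job | Color | Pet | Hobby
-----------------------------------------
  1   | smoothie | nurse | orange | dog | gardening
  2   | juice | chef | brown | rabbit | hiking
  3   | soda | pilot | white | cat | reading
  4   | coffee | writer | gray | hamster | cooking
  5   | tea | plumber | black | parrot | painting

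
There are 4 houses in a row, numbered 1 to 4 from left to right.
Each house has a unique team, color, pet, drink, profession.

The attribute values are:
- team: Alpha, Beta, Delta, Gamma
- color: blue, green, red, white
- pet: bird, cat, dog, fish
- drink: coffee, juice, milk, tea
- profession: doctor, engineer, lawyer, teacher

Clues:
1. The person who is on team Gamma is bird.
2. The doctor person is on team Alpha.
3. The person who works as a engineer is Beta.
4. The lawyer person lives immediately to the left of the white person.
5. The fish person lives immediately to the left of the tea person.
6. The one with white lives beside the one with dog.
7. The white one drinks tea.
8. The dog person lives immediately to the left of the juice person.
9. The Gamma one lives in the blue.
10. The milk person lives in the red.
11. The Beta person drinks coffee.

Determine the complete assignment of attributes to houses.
Solution:

House | Team | Color | Pet | Drink | Profession
-----------------------------------------------
  1   | Delta | red | fish | milk | lawyer
  2   | Alpha | white | cat | tea | doctor
  3   | Beta | green | dog | coffee | engineer
  4   | Gamma | blue | bird | juice | teacher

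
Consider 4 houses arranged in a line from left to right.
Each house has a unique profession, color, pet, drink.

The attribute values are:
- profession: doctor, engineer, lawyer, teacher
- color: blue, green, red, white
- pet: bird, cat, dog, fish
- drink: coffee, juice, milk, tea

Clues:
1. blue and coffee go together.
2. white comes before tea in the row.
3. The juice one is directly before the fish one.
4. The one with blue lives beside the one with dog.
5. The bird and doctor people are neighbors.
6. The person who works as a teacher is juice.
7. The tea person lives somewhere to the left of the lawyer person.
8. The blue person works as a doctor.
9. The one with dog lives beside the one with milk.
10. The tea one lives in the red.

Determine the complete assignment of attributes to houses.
Solution:

House | Profession | Color | Pet | Drink
----------------------------------------
  1   | teacher | white | bird | juice
  2   | doctor | blue | fish | coffee
  3   | engineer | red | dog | tea
  4   | lawyer | green | cat | milk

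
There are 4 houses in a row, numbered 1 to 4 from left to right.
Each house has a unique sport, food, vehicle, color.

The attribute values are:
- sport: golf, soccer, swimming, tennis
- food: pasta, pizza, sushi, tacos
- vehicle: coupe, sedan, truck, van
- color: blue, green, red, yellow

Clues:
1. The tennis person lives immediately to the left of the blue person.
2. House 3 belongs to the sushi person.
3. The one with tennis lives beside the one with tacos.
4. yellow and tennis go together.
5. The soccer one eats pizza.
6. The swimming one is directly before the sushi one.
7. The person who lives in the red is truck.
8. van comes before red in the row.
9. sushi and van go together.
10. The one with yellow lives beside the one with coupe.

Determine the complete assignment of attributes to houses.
Solution:

House | Sport | Food | Vehicle | Color
--------------------------------------
  1   | tennis | pasta | sedan | yellow
  2   | swimming | tacos | coupe | blue
  3   | golf | sushi | van | green
  4   | soccer | pizza | truck | red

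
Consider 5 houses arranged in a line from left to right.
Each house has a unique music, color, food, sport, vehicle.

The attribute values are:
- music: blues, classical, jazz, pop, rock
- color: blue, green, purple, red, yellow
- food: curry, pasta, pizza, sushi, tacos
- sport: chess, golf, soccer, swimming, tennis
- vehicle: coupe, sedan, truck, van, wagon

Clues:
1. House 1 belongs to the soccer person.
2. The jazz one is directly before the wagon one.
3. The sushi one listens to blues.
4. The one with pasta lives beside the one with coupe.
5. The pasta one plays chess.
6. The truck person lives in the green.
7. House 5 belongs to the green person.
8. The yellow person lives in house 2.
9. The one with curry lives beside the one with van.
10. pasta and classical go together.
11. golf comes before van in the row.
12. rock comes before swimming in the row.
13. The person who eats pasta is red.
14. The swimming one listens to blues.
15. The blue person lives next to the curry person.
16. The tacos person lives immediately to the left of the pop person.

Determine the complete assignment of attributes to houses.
Solution:

House | Music | Color | Food | Sport | Vehicle
----------------------------------------------
  1   | jazz | blue | tacos | soccer | sedan
  2   | pop | yellow | curry | golf | wagon
  3   | classical | red | pasta | chess | van
  4   | rock | purple | pizza | tennis | coupe
  5   | blues | green | sushi | swimming | truck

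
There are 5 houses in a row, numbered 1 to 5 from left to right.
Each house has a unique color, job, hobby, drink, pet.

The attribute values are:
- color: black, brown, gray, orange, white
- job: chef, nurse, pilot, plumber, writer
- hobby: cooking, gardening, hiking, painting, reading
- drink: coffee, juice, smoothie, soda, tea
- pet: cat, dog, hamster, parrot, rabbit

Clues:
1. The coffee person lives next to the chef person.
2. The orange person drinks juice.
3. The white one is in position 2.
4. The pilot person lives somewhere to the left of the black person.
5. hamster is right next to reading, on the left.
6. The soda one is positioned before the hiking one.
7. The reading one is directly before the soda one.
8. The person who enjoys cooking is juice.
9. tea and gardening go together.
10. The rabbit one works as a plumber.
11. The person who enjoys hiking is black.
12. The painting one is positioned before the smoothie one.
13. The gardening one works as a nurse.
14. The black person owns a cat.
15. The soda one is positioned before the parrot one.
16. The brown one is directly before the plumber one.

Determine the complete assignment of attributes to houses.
Solution:

House | Color | Job | Hobby | Drink | Pet
-----------------------------------------
  1   | brown | nurse | gardening | tea | hamster
  2   | white | plumber | reading | coffee | rabbit
  3   | gray | chef | painting | soda | dog
  4   | orange | pilot | cooking | juice | parrot
  5   | black | writer | hiking | smoothie | cat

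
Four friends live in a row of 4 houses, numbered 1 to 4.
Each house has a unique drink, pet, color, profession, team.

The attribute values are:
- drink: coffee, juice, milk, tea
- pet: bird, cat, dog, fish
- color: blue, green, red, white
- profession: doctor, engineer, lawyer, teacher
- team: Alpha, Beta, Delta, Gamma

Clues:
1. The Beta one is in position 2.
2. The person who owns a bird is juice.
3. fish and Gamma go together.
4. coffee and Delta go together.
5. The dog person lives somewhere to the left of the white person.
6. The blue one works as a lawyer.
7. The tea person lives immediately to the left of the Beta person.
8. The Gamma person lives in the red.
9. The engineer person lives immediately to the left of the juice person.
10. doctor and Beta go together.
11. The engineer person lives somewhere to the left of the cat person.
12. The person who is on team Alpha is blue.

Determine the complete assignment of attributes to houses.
Solution:

House | Drink | Pet | Color | Profession | Team
-----------------------------------------------
  1   | tea | fish | red | engineer | Gamma
  2   | juice | bird | green | doctor | Beta
  3   | milk | dog | blue | lawyer | Alpha
  4   | coffee | cat | white | teacher | Delta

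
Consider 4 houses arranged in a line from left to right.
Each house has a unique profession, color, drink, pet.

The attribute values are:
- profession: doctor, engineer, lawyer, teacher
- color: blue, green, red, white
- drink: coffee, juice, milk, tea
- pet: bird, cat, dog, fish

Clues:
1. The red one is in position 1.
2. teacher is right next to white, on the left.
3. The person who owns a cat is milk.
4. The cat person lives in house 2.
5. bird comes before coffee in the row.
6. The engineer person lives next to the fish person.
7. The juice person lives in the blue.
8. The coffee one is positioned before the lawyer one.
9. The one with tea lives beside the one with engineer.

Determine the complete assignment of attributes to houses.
Solution:

House | Profession | Color | Drink | Pet
----------------------------------------
  1   | teacher | red | tea | bird
  2   | engineer | white | milk | cat
  3   | doctor | green | coffee | fish
  4   | lawyer | blue | juice | dog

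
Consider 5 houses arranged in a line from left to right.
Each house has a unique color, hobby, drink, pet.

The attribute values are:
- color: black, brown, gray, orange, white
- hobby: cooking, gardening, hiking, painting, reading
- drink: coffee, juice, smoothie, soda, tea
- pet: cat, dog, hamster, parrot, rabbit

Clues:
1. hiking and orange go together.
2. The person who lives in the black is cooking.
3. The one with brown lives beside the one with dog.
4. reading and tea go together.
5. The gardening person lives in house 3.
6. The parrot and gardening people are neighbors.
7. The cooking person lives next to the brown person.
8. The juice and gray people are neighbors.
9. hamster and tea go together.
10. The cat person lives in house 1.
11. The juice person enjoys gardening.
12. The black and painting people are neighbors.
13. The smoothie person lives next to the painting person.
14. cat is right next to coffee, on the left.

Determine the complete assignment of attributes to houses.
Solution:

House | Color | Hobby | Drink | Pet
-----------------------------------
  1   | black | cooking | smoothie | cat
  2   | brown | painting | coffee | parrot
  3   | white | gardening | juice | dog
  4   | gray | reading | tea | hamster
  5   | orange | hiking | soda | rabbit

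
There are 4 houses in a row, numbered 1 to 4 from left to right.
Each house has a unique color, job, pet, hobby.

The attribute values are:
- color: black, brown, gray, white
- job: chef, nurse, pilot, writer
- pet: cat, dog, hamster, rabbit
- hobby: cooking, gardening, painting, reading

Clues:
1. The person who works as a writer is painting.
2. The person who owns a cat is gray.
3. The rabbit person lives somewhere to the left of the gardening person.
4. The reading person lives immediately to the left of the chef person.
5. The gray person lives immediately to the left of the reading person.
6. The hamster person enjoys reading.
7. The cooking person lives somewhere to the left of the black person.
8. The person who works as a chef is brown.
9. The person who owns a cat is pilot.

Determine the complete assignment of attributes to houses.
Solution:

House | Color | Job | Pet | Hobby
---------------------------------
  1   | white | writer | rabbit | painting
  2   | gray | pilot | cat | cooking
  3   | black | nurse | hamster | reading
  4   | brown | chef | dog | gardening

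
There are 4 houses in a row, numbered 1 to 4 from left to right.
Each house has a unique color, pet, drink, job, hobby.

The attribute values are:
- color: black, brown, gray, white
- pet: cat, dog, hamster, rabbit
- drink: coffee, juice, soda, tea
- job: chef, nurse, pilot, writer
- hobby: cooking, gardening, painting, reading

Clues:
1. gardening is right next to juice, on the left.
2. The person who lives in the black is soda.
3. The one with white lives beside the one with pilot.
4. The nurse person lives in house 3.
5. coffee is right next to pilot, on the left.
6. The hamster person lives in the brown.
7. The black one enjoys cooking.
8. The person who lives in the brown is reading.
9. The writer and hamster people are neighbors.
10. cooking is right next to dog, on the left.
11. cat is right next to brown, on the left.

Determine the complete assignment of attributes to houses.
Solution:

House | Color | Pet | Drink | Job | Hobby
-----------------------------------------
  1   | white | cat | coffee | writer | gardening
  2   | brown | hamster | juice | pilot | reading
  3   | black | rabbit | soda | nurse | cooking
  4   | gray | dog | tea | chef | painting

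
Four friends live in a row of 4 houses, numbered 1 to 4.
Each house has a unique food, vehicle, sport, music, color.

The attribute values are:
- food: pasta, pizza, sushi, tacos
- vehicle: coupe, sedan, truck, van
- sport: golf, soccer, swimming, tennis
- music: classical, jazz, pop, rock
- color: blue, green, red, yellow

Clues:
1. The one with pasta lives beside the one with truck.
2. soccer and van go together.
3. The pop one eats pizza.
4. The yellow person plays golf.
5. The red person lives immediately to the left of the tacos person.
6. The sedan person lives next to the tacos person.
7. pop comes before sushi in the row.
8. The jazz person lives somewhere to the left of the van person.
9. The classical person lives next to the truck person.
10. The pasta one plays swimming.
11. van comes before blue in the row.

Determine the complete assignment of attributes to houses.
Solution:

House | Food | Vehicle | Sport | Music | Color
----------------------------------------------
  1   | pasta | sedan | swimming | classical | red
  2   | tacos | truck | golf | jazz | yellow
  3   | pizza | van | soccer | pop | green
  4   | sushi | coupe | tennis | rock | blue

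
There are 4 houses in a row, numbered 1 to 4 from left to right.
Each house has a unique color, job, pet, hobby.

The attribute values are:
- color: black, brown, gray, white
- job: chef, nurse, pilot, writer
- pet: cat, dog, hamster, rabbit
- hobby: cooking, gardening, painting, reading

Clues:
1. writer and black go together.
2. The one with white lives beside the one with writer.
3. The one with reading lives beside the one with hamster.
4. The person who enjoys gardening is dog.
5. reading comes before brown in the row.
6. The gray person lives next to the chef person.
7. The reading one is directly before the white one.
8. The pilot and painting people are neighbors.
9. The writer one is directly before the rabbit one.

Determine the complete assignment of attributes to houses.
Solution:

House | Color | Job | Pet | Hobby
---------------------------------
  1   | gray | pilot | cat | reading
  2   | white | chef | hamster | painting
  3   | black | writer | dog | gardening
  4   | brown | nurse | rabbit | cooking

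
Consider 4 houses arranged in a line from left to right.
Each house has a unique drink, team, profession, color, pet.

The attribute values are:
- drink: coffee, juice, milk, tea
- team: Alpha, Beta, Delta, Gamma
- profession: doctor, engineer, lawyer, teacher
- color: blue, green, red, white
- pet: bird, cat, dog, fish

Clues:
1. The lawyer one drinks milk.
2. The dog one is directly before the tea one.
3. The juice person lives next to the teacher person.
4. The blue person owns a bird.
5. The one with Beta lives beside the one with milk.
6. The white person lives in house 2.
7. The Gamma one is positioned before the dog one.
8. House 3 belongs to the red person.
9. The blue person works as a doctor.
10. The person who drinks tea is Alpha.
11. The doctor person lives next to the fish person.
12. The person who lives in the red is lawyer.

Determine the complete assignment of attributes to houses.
Solution:

House | Drink | Team | Profession | Color | Pet
-----------------------------------------------
  1   | juice | Gamma | doctor | blue | bird
  2   | coffee | Beta | teacher | white | fish
  3   | milk | Delta | lawyer | red | dog
  4   | tea | Alpha | engineer | green | cat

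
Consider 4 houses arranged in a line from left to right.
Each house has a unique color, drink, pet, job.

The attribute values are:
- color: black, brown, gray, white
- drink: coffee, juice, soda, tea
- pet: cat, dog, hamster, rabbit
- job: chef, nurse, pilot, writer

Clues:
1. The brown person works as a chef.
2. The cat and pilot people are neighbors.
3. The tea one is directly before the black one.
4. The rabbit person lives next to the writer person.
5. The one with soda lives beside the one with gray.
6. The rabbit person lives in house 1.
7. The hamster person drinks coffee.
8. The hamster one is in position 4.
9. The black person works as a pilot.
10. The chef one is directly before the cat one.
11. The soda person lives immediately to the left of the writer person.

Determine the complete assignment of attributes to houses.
Solution:

House | Color | Drink | Pet | Job
---------------------------------
  1   | brown | soda | rabbit | chef
  2   | gray | tea | cat | writer
  3   | black | juice | dog | pilot
  4   | white | coffee | hamster | nurse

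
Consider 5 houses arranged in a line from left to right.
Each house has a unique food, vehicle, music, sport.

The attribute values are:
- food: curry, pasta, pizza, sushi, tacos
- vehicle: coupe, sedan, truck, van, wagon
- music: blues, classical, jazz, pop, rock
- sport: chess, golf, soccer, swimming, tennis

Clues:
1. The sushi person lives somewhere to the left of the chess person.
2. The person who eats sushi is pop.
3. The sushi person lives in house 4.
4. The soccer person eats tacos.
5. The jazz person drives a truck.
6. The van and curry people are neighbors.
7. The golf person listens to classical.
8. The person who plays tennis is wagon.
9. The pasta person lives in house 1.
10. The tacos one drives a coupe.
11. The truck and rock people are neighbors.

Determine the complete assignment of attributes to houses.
Solution:

House | Food | Vehicle | Music | Sport
--------------------------------------
  1   | pasta | van | classical | golf
  2   | curry | truck | jazz | swimming
  3   | tacos | coupe | rock | soccer
  4   | sushi | wagon | pop | tennis
  5   | pizza | sedan | blues | chess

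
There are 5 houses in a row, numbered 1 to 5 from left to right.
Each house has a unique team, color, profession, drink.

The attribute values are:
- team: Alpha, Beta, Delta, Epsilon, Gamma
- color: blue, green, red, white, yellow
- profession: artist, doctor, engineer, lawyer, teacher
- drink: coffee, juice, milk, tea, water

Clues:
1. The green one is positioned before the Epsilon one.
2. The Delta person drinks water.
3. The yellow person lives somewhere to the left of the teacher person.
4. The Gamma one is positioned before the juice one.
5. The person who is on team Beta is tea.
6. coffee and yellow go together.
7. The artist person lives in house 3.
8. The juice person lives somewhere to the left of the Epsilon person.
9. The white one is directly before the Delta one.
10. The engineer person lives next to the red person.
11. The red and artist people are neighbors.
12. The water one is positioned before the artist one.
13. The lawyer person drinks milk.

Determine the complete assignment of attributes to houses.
Solution:

House | Team | Color | Profession | Drink
-----------------------------------------
  1   | Beta | white | engineer | tea
  2   | Delta | red | doctor | water
  3   | Gamma | yellow | artist | coffee
  4   | Alpha | green | teacher | juice
  5   | Epsilon | blue | lawyer | milk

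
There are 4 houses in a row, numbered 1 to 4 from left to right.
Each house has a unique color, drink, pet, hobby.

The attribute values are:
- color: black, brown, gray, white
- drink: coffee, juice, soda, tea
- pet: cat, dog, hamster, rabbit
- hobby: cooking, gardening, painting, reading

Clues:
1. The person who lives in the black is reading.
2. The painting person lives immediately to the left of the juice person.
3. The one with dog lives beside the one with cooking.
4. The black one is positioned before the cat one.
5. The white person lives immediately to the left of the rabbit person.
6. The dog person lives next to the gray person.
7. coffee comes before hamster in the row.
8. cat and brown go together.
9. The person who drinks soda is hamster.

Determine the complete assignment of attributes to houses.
Solution:

House | Color | Drink | Pet | Hobby
-----------------------------------
  1   | white | coffee | dog | painting
  2   | gray | juice | rabbit | cooking
  3   | black | soda | hamster | reading
  4   | brown | tea | cat | gardening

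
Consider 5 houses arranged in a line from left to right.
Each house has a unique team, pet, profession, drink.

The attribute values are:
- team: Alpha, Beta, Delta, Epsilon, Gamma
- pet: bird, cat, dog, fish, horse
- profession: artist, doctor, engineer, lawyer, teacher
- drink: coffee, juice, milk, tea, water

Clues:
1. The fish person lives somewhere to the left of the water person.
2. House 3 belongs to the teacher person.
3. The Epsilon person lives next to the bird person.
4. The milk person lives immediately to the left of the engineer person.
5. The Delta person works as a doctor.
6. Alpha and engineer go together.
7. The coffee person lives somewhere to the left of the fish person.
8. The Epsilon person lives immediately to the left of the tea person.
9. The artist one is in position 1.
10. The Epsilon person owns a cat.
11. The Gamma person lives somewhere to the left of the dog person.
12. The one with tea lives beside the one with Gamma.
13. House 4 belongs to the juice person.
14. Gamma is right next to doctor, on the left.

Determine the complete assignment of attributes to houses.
Solution:

House | Team | Pet | Profession | Drink
---------------------------------------
  1   | Epsilon | cat | artist | milk
  2   | Alpha | bird | engineer | tea
  3   | Gamma | horse | teacher | coffee
  4   | Delta | fish | doctor | juice
  5   | Beta | dog | lawyer | water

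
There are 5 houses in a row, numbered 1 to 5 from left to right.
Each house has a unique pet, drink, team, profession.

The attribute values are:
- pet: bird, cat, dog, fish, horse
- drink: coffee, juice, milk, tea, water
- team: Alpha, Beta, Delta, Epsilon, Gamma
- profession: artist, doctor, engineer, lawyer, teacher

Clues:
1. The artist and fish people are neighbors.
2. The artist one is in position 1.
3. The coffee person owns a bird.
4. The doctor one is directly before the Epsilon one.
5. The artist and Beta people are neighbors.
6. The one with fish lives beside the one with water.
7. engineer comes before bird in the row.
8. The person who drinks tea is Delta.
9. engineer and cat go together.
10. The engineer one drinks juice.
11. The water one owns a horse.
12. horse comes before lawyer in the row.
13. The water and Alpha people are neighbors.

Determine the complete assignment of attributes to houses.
Solution:

House | Pet | Drink | Team | Profession
---------------------------------------
  1   | dog | tea | Delta | artist
  2   | fish | milk | Beta | doctor
  3   | horse | water | Epsilon | teacher
  4   | cat | juice | Alpha | engineer
  5   | bird | coffee | Gamma | lawyer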